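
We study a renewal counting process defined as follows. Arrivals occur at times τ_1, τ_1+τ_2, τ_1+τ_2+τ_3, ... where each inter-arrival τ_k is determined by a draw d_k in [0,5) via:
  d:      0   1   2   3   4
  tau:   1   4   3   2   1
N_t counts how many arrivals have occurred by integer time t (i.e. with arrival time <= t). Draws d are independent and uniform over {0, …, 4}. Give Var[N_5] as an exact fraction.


Inter-arrival values over d=0..4: [1, 4, 3, 2, 1]
Each d has probability 1/5, so the pmf of τ is: f(1) = 2/5, f(2) = 1/5, f(3) = 1/5, f(4) = 1/5
Let p_n(j) = P(N_n = j), with p_0 = [1]. Condition on τ_1: p_n(0) = P(τ > n), and for j >= 1, p_n(j) = Σ_{k<=n} f(k)·p_{n−k}(j−1)
p_1 = [3/5, 2/5]  (j = 0..1)
p_2 = [2/5, 11/25, 4/25]  (j = 0..2)
p_3 = [1/5, 12/25, 32/125, 8/125]  (j = 0..3)
p_4 = [0, 12/25, 9/25, 84/625, 16/625]  (j = 0..4)
p_5 = [0, 6/25, 57/125, 142/625, 208/3125, 32/3125]  (j = 0..5)
E[N_5] = Σ j·p_5(j) = 6722/3125;  E[N_5²] = Σ j²·p_5(j) = 16968/3125
Var[N_5] = 16968/3125 − (6722/3125)² = 7839716/9765625

7839716/9765625


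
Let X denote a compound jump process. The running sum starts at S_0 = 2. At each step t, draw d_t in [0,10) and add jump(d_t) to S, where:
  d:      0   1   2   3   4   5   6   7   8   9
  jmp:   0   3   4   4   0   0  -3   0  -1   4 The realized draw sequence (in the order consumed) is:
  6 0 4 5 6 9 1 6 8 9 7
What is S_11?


3

t=0: S=2, d=6, jump=-3, S_1=-1
t=1: S=-1, d=0, jump=0, S_2=-1
t=2: S=-1, d=4, jump=0, S_3=-1
t=3: S=-1, d=5, jump=0, S_4=-1
t=4: S=-1, d=6, jump=-3, S_5=-4
t=5: S=-4, d=9, jump=4, S_6=0
t=6: S=0, d=1, jump=3, S_7=3
t=7: S=3, d=6, jump=-3, S_8=0
t=8: S=0, d=8, jump=-1, S_9=-1
t=9: S=-1, d=9, jump=4, S_10=3
t=10: S=3, d=7, jump=0, S_11=3


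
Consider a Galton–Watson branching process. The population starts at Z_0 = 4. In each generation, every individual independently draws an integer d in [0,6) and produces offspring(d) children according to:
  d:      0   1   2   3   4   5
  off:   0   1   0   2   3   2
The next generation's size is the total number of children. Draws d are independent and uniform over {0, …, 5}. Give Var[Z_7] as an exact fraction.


Outcome values over d=0..5: [0, 1, 0, 2, 3, 2]
Σy = 8, Σy² = 18, M = 6
μ = 8/6 = 4/3,  σ² = 18/6 − (4/3)² = 11/9
V_0 = 0, E_0 = 4
V_1 = 11/9·E_0 + (4/3)²·V_0 = 44/9;  E_1 = 16/3
V_2 = 11/9·E_1 + (4/3)²·V_1 = 1232/81;  E_2 = 64/9
V_3 = 11/9·E_2 + (4/3)²·V_2 = 26048/729;  E_3 = 256/27
V_4 = 11/9·E_3 + (4/3)²·V_3 = 492800/6561;  E_4 = 1024/81
V_5 = 11/9·E_4 + (4/3)²·V_4 = 8797184/59049;  E_5 = 4096/243
V_6 = 11/9·E_5 + (4/3)²·V_5 = 151703552/531441;  E_6 = 16384/729
V_7 = 11/9·E_6 + (4/3)²·V_6 = 2558640128/4782969;  E_7 = 65536/2187

2558640128/4782969


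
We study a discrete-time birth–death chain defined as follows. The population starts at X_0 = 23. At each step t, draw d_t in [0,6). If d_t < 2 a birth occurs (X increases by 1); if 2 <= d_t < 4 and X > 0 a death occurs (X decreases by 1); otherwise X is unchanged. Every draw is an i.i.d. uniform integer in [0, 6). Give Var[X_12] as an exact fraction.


X can drop by at most 1 per step and X_0 = 23 > T = 12, so X_t >= 23 − t >= 11 > 0 for every t <= 12: the floor at 0 (the 'and X > 0' condition) never binds. Hence X_12 = X_0 + Σ_{t<12} Y_t with i.i.d. increments Y_t = y(d_t) ∈ {+1, −1, 0}.
Outcome values over d=0..5: [1, 1, -1, -1, 0, 0]
Σy = 0, Σy² = 4, M = 6
μ = 0/6 = 0,  σ² = 4/6 − (0)² = 2/3
Independent increments: Var[X_12] = 12·σ² = 12·(2/3) = 8

8


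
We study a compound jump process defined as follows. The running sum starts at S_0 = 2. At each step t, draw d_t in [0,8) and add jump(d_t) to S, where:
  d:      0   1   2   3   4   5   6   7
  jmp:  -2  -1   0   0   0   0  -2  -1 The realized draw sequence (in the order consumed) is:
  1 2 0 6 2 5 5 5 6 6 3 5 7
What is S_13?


t=0: S=2, d=1, jump=-1, S_1=1
t=1: S=1, d=2, jump=0, S_2=1
t=2: S=1, d=0, jump=-2, S_3=-1
t=3: S=-1, d=6, jump=-2, S_4=-3
t=4: S=-3, d=2, jump=0, S_5=-3
t=5: S=-3, d=5, jump=0, S_6=-3
t=6: S=-3, d=5, jump=0, S_7=-3
t=7: S=-3, d=5, jump=0, S_8=-3
t=8: S=-3, d=6, jump=-2, S_9=-5
t=9: S=-5, d=6, jump=-2, S_10=-7
t=10: S=-7, d=3, jump=0, S_11=-7
t=11: S=-7, d=5, jump=0, S_12=-7
t=12: S=-7, d=7, jump=-1, S_13=-8

-8


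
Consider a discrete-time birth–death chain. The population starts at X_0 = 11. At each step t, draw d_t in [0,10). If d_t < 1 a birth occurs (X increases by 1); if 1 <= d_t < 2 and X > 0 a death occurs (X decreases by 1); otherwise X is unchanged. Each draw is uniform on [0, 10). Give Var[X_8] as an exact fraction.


8/5

X can drop by at most 1 per step and X_0 = 11 > T = 8, so X_t >= 11 − t >= 3 > 0 for every t <= 8: the floor at 0 (the 'and X > 0' condition) never binds. Hence X_8 = X_0 + Σ_{t<8} Y_t with i.i.d. increments Y_t = y(d_t) ∈ {+1, −1, 0}.
Outcome values over d=0..9: [1, -1, 0, 0, 0, 0, 0, 0, 0, 0]
Σy = 0, Σy² = 2, M = 10
μ = 0/10 = 0,  σ² = 2/10 − (0)² = 1/5
Independent increments: Var[X_8] = 8·σ² = 8·(1/5) = 8/5


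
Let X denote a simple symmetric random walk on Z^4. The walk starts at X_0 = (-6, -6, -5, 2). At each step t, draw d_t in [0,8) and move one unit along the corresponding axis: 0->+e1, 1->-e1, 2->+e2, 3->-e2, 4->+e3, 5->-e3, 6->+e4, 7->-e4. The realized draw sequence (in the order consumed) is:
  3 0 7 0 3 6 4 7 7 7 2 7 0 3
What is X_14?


t=0: X=(-6, -6, -5, 2), d=3 → -e2, X_1=(-6, -7, -5, 2)
t=1: X=(-6, -7, -5, 2), d=0 → +e1, X_2=(-5, -7, -5, 2)
t=2: X=(-5, -7, -5, 2), d=7 → -e4, X_3=(-5, -7, -5, 1)
t=3: X=(-5, -7, -5, 1), d=0 → +e1, X_4=(-4, -7, -5, 1)
t=4: X=(-4, -7, -5, 1), d=3 → -e2, X_5=(-4, -8, -5, 1)
t=5: X=(-4, -8, -5, 1), d=6 → +e4, X_6=(-4, -8, -5, 2)
t=6: X=(-4, -8, -5, 2), d=4 → +e3, X_7=(-4, -8, -4, 2)
t=7: X=(-4, -8, -4, 2), d=7 → -e4, X_8=(-4, -8, -4, 1)
t=8: X=(-4, -8, -4, 1), d=7 → -e4, X_9=(-4, -8, -4, 0)
t=9: X=(-4, -8, -4, 0), d=7 → -e4, X_10=(-4, -8, -4, -1)
t=10: X=(-4, -8, -4, -1), d=2 → +e2, X_11=(-4, -7, -4, -1)
t=11: X=(-4, -7, -4, -1), d=7 → -e4, X_12=(-4, -7, -4, -2)
t=12: X=(-4, -7, -4, -2), d=0 → +e1, X_13=(-3, -7, -4, -2)
t=13: X=(-3, -7, -4, -2), d=3 → -e2, X_14=(-3, -8, -4, -2)

(-3, -8, -4, -2)


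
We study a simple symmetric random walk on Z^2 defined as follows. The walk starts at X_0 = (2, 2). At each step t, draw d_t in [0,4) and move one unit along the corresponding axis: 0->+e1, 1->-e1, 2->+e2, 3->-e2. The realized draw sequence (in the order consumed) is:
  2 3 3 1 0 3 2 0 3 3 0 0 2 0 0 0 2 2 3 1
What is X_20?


(7, 1)

t=0: X=(2, 2), d=2 → +e2, X_1=(2, 3)
t=1: X=(2, 3), d=3 → -e2, X_2=(2, 2)
t=2: X=(2, 2), d=3 → -e2, X_3=(2, 1)
t=3: X=(2, 1), d=1 → -e1, X_4=(1, 1)
t=4: X=(1, 1), d=0 → +e1, X_5=(2, 1)
t=5: X=(2, 1), d=3 → -e2, X_6=(2, 0)
t=6: X=(2, 0), d=2 → +e2, X_7=(2, 1)
t=7: X=(2, 1), d=0 → +e1, X_8=(3, 1)
t=8: X=(3, 1), d=3 → -e2, X_9=(3, 0)
t=9: X=(3, 0), d=3 → -e2, X_10=(3, -1)
t=10: X=(3, -1), d=0 → +e1, X_11=(4, -1)
t=11: X=(4, -1), d=0 → +e1, X_12=(5, -1)
t=12: X=(5, -1), d=2 → +e2, X_13=(5, 0)
t=13: X=(5, 0), d=0 → +e1, X_14=(6, 0)
t=14: X=(6, 0), d=0 → +e1, X_15=(7, 0)
t=15: X=(7, 0), d=0 → +e1, X_16=(8, 0)
t=16: X=(8, 0), d=2 → +e2, X_17=(8, 1)
t=17: X=(8, 1), d=2 → +e2, X_18=(8, 2)
t=18: X=(8, 2), d=3 → -e2, X_19=(8, 1)
t=19: X=(8, 1), d=1 → -e1, X_20=(7, 1)


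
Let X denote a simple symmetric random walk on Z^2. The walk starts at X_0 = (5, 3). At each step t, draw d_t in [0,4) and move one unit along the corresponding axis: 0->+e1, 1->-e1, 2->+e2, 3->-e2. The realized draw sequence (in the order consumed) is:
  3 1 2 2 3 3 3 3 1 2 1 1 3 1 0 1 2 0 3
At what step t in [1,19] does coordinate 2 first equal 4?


4

t=0: X=(5, 3), d=3 → -e2, X_1=(5, 2)
t=1: X=(5, 2), d=1 → -e1, X_2=(4, 2)
t=2: X=(4, 2), d=2 → +e2, X_3=(4, 3)
t=3: X=(4, 3), d=2 → +e2, X_4=(4, 4)
t=4: X=(4, 4), d=3 → -e2, X_5=(4, 3)
t=5: X=(4, 3), d=3 → -e2, X_6=(4, 2)
t=6: X=(4, 2), d=3 → -e2, X_7=(4, 1)
t=7: X=(4, 1), d=3 → -e2, X_8=(4, 0)
t=8: X=(4, 0), d=1 → -e1, X_9=(3, 0)
t=9: X=(3, 0), d=2 → +e2, X_10=(3, 1)
t=10: X=(3, 1), d=1 → -e1, X_11=(2, 1)
t=11: X=(2, 1), d=1 → -e1, X_12=(1, 1)
t=12: X=(1, 1), d=3 → -e2, X_13=(1, 0)
t=13: X=(1, 0), d=1 → -e1, X_14=(0, 0)
t=14: X=(0, 0), d=0 → +e1, X_15=(1, 0)
t=15: X=(1, 0), d=1 → -e1, X_16=(0, 0)
t=16: X=(0, 0), d=2 → +e2, X_17=(0, 1)
t=17: X=(0, 1), d=0 → +e1, X_18=(1, 1)
t=18: X=(1, 1), d=3 → -e2, X_19=(1, 0)


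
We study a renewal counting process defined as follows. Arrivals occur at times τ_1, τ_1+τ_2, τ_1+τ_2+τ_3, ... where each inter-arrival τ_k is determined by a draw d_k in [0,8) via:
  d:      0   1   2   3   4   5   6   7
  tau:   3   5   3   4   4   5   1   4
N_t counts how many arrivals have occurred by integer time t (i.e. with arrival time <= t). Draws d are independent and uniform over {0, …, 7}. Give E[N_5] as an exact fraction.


38857/32768

Inter-arrival values over d=0..7: [3, 5, 3, 4, 4, 5, 1, 4]
Each d has probability 1/8, so the pmf of τ is: f(1) = 1/8, f(3) = 1/4, f(4) = 3/8, f(5) = 1/4
Renewal equation for m(n) = E[N_n]: condition on τ_1 = k (if k <= n, one arrival plus a fresh copy on the remaining n−k steps): m(n) = F(n) + Σ_{k<=n} f(k)·m(n−k), where F(n) = P(τ <= n) and m(0) = 0
m(1) = F(1) = 1/8
m(2) = F(2) + f(1)·m(1) = 1/8 + 1/8·1/8 = 9/64
m(3) = F(3) + f(1)·m(2) = 3/8 + 1/8·9/64 = 201/512
m(4) = F(4) + f(1)·m(3) + f(3)·m(1) = 3/4 + 1/8·201/512 + 1/4·1/8 = 3401/4096
m(5) = F(5) + f(1)·m(4) + f(3)·m(2) + f(4)·m(1) = 1 + 1/8·3401/4096 + 1/4·9/64 + 3/8·1/8 = 38857/32768
E[N_5] = m(5) = 38857/32768


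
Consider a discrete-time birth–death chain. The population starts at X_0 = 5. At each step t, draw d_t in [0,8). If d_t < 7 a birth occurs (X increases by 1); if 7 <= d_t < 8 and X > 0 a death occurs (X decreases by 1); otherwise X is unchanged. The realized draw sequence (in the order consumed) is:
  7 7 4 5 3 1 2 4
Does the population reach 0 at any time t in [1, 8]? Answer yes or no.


no

t=0: X=5, d=7 → death, X_1=4
t=1: X=4, d=7 → death, X_2=3
t=2: X=3, d=4 → birth, X_3=4
t=3: X=4, d=5 → birth, X_4=5
t=4: X=5, d=3 → birth, X_5=6
t=5: X=6, d=1 → birth, X_6=7
t=6: X=7, d=2 → birth, X_7=8
t=7: X=8, d=4 → birth, X_8=9


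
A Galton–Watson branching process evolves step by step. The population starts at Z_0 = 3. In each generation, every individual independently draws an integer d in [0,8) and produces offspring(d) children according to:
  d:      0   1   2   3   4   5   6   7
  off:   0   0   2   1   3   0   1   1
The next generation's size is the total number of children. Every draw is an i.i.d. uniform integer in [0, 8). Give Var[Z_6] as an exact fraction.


18

Outcome values over d=0..7: [0, 0, 2, 1, 3, 0, 1, 1]
Σy = 8, Σy² = 16, M = 8
μ = 8/8 = 1,  σ² = 16/8 − (1)² = 1
V_0 = 0, E_0 = 3
V_1 = 1·E_0 + (1)²·V_0 = 3;  E_1 = 3
V_2 = 1·E_1 + (1)²·V_1 = 6;  E_2 = 3
V_3 = 1·E_2 + (1)²·V_2 = 9;  E_3 = 3
V_4 = 1·E_3 + (1)²·V_3 = 12;  E_4 = 3
V_5 = 1·E_4 + (1)²·V_4 = 15;  E_5 = 3
V_6 = 1·E_5 + (1)²·V_5 = 18;  E_6 = 3


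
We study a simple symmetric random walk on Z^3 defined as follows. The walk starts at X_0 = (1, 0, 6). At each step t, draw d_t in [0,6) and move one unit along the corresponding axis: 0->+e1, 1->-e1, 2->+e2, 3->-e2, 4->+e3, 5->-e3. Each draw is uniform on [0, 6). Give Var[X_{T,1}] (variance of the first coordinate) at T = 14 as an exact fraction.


Outcome values over d=0..5: [1, -1, 0, 0, 0, 0]
Σy = 0, Σy² = 2, M = 6
μ = 0/6 = 0,  σ² = 2/6 − (0)² = 1/3
Independent increments: Var[X_14] = 14·σ² = 14·(1/3) = 14/3

14/3


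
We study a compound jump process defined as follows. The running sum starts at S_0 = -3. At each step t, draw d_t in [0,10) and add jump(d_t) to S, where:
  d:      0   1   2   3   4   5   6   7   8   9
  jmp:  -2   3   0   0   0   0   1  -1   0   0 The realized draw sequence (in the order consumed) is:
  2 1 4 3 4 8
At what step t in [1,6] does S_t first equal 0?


2

t=0: S=-3, d=2, jump=0, S_1=-3
t=1: S=-3, d=1, jump=3, S_2=0
t=2: S=0, d=4, jump=0, S_3=0
t=3: S=0, d=3, jump=0, S_4=0
t=4: S=0, d=4, jump=0, S_5=0
t=5: S=0, d=8, jump=0, S_6=0


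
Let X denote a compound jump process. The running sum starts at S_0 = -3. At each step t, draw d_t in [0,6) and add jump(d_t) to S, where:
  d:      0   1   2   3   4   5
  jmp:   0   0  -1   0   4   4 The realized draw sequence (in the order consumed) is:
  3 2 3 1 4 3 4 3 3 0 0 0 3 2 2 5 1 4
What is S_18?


t=0: S=-3, d=3, jump=0, S_1=-3
t=1: S=-3, d=2, jump=-1, S_2=-4
t=2: S=-4, d=3, jump=0, S_3=-4
t=3: S=-4, d=1, jump=0, S_4=-4
t=4: S=-4, d=4, jump=4, S_5=0
t=5: S=0, d=3, jump=0, S_6=0
t=6: S=0, d=4, jump=4, S_7=4
t=7: S=4, d=3, jump=0, S_8=4
t=8: S=4, d=3, jump=0, S_9=4
t=9: S=4, d=0, jump=0, S_10=4
t=10: S=4, d=0, jump=0, S_11=4
t=11: S=4, d=0, jump=0, S_12=4
t=12: S=4, d=3, jump=0, S_13=4
t=13: S=4, d=2, jump=-1, S_14=3
t=14: S=3, d=2, jump=-1, S_15=2
t=15: S=2, d=5, jump=4, S_16=6
t=16: S=6, d=1, jump=0, S_17=6
t=17: S=6, d=4, jump=4, S_18=10

10


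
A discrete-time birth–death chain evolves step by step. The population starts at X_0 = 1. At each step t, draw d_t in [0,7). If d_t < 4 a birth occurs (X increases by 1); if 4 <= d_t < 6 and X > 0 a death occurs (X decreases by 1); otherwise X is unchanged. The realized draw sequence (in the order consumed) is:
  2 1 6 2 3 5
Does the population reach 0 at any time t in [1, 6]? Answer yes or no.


no

t=0: X=1, d=2 → birth, X_1=2
t=1: X=2, d=1 → birth, X_2=3
t=2: X=3, d=6 → hold, X_3=3
t=3: X=3, d=2 → birth, X_4=4
t=4: X=4, d=3 → birth, X_5=5
t=5: X=5, d=5 → death, X_6=4


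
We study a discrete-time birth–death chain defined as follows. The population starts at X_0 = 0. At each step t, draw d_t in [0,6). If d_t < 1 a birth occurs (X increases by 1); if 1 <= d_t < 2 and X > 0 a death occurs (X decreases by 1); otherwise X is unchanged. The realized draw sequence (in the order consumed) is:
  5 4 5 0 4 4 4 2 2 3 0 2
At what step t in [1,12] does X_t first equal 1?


4

t=0: X=0, d=5 → hold, X_1=0
t=1: X=0, d=4 → hold, X_2=0
t=2: X=0, d=5 → hold, X_3=0
t=3: X=0, d=0 → birth, X_4=1
t=4: X=1, d=4 → hold, X_5=1
t=5: X=1, d=4 → hold, X_6=1
t=6: X=1, d=4 → hold, X_7=1
t=7: X=1, d=2 → hold, X_8=1
t=8: X=1, d=2 → hold, X_9=1
t=9: X=1, d=3 → hold, X_10=1
t=10: X=1, d=0 → birth, X_11=2
t=11: X=2, d=2 → hold, X_12=2


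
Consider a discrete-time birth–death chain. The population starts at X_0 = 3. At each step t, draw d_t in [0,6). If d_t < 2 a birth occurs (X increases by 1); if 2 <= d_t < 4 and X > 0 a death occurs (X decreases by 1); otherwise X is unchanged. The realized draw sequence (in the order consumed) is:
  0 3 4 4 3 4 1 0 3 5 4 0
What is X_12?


4

t=0: X=3, d=0 → birth, X_1=4
t=1: X=4, d=3 → death, X_2=3
t=2: X=3, d=4 → hold, X_3=3
t=3: X=3, d=4 → hold, X_4=3
t=4: X=3, d=3 → death, X_5=2
t=5: X=2, d=4 → hold, X_6=2
t=6: X=2, d=1 → birth, X_7=3
t=7: X=3, d=0 → birth, X_8=4
t=8: X=4, d=3 → death, X_9=3
t=9: X=3, d=5 → hold, X_10=3
t=10: X=3, d=4 → hold, X_11=3
t=11: X=3, d=0 → birth, X_12=4


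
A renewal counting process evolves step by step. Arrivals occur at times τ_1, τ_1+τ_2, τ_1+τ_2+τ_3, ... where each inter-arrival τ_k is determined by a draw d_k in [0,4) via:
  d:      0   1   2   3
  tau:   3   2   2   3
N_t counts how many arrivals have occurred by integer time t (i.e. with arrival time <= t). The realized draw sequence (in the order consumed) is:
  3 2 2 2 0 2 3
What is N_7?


3

draw d_1=3: τ_1=3, arrival time A_1=3
draw d_2=2: τ_2=2, arrival time A_2=5
draw d_3=2: τ_3=2, arrival time A_3=7
draw d_4=2: τ_4=2, arrival time A_4=9
draw d_5=0: τ_5=3, arrival time A_5=12
draw d_6=2: τ_6=2, arrival time A_6=14
draw d_7=3: τ_7=3, arrival time A_7=17
N_t over t=0..7: 0:0 1:0 2:0 3:1 4:1 5:2 6:2 7:3


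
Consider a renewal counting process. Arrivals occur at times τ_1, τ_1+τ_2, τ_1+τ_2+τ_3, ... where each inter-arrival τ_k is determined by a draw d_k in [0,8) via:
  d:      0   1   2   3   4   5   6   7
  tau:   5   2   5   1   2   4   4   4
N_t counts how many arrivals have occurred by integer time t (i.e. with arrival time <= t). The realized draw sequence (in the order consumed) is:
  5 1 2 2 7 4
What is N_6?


draw d_1=5: τ_1=4, arrival time A_1=4
draw d_2=1: τ_2=2, arrival time A_2=6
draw d_3=2: τ_3=5, arrival time A_3=11
draw d_4=2: τ_4=5, arrival time A_4=16
draw d_5=7: τ_5=4, arrival time A_5=20
draw d_6=4: τ_6=2, arrival time A_6=22
N_t over t=0..6: 0:0 1:0 2:0 3:0 4:1 5:1 6:2

2


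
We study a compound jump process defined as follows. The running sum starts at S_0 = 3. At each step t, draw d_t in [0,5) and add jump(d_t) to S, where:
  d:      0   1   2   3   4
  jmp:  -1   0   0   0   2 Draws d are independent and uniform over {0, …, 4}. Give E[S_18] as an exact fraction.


33/5

Outcome values over d=0..4: [-1, 0, 0, 0, 2]
Σy = 1, Σy² = 5, M = 5
μ = 1/5 = 1/5,  σ² = 5/5 − (1/5)² = 24/25
E[S_18] = 3 + 18·(1/5) = 33/5


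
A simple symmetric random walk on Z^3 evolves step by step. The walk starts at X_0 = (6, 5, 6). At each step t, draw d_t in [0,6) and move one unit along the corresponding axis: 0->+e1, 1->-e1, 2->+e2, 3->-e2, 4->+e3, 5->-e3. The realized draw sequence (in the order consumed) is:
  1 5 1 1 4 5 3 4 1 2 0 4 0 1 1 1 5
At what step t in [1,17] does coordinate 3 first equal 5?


2

t=0: X=(6, 5, 6), d=1 → -e1, X_1=(5, 5, 6)
t=1: X=(5, 5, 6), d=5 → -e3, X_2=(5, 5, 5)
t=2: X=(5, 5, 5), d=1 → -e1, X_3=(4, 5, 5)
t=3: X=(4, 5, 5), d=1 → -e1, X_4=(3, 5, 5)
t=4: X=(3, 5, 5), d=4 → +e3, X_5=(3, 5, 6)
t=5: X=(3, 5, 6), d=5 → -e3, X_6=(3, 5, 5)
t=6: X=(3, 5, 5), d=3 → -e2, X_7=(3, 4, 5)
t=7: X=(3, 4, 5), d=4 → +e3, X_8=(3, 4, 6)
t=8: X=(3, 4, 6), d=1 → -e1, X_9=(2, 4, 6)
t=9: X=(2, 4, 6), d=2 → +e2, X_10=(2, 5, 6)
t=10: X=(2, 5, 6), d=0 → +e1, X_11=(3, 5, 6)
t=11: X=(3, 5, 6), d=4 → +e3, X_12=(3, 5, 7)
t=12: X=(3, 5, 7), d=0 → +e1, X_13=(4, 5, 7)
t=13: X=(4, 5, 7), d=1 → -e1, X_14=(3, 5, 7)
t=14: X=(3, 5, 7), d=1 → -e1, X_15=(2, 5, 7)
t=15: X=(2, 5, 7), d=1 → -e1, X_16=(1, 5, 7)
t=16: X=(1, 5, 7), d=5 → -e3, X_17=(1, 5, 6)


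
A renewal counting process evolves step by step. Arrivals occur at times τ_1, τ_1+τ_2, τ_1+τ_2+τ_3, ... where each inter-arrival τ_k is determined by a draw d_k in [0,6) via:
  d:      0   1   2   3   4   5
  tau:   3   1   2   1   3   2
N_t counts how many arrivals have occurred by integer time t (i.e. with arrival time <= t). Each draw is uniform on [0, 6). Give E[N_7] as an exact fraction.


Inter-arrival values over d=0..5: [3, 1, 2, 1, 3, 2]
Each d has probability 1/6, so the pmf of τ is: f(1) = 1/3, f(2) = 1/3, f(3) = 1/3
Renewal equation for m(n) = E[N_n]: condition on τ_1 = k (if k <= n, one arrival plus a fresh copy on the remaining n−k steps): m(n) = F(n) + Σ_{k<=n} f(k)·m(n−k), where F(n) = P(τ <= n) and m(0) = 0
m(1) = F(1) = 1/3
m(2) = F(2) + f(1)·m(1) = 2/3 + 1/3·1/3 = 7/9
m(3) = F(3) + f(1)·m(2) + f(2)·m(1) = 1 + 1/3·7/9 + 1/3·1/3 = 37/27
m(4) = F(4) + f(1)·m(3) + f(2)·m(2) + f(3)·m(1) = 1 + 1/3·37/27 + 1/3·7/9 + 1/3·1/3 = 148/81
m(5) = F(5) + f(1)·m(4) + f(2)·m(3) + f(3)·m(2) = 1 + 1/3·148/81 + 1/3·37/27 + 1/3·7/9 = 565/243
m(6) = F(6) + f(1)·m(5) + f(2)·m(4) + f(3)·m(3) = 1 + 1/3·565/243 + 1/3·148/81 + 1/3·37/27 = 2071/729
m(7) = F(7) + f(1)·m(6) + f(2)·m(5) + f(3)·m(4) = 1 + 1/3·2071/729 + 1/3·565/243 + 1/3·148/81 = 7285/2187
E[N_7] = m(7) = 7285/2187

7285/2187


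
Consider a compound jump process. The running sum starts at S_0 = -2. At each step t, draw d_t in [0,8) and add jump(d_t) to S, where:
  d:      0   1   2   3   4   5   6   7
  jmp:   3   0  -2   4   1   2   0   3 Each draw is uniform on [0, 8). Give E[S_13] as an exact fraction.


127/8

Outcome values over d=0..7: [3, 0, -2, 4, 1, 2, 0, 3]
Σy = 11, Σy² = 43, M = 8
μ = 11/8 = 11/8,  σ² = 43/8 − (11/8)² = 223/64
E[S_13] = -2 + 13·(11/8) = 127/8


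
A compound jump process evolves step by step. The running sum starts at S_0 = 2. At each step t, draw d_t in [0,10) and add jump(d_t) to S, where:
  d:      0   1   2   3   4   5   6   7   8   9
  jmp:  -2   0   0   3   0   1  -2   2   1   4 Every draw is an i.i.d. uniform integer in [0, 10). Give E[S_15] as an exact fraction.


25/2

Outcome values over d=0..9: [-2, 0, 0, 3, 0, 1, -2, 2, 1, 4]
Σy = 7, Σy² = 39, M = 10
μ = 7/10 = 7/10,  σ² = 39/10 − (7/10)² = 341/100
E[S_15] = 2 + 15·(7/10) = 25/2


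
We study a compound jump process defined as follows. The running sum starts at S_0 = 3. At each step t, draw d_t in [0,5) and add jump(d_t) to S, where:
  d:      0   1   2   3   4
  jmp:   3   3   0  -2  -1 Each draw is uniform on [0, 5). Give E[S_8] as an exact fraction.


39/5

Outcome values over d=0..4: [3, 3, 0, -2, -1]
Σy = 3, Σy² = 23, M = 5
μ = 3/5 = 3/5,  σ² = 23/5 − (3/5)² = 106/25
E[S_8] = 3 + 8·(3/5) = 39/5


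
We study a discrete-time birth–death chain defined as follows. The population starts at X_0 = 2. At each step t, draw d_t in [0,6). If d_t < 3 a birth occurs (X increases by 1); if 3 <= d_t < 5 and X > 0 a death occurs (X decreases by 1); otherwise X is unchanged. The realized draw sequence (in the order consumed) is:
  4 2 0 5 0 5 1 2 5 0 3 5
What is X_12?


6

t=0: X=2, d=4 → death, X_1=1
t=1: X=1, d=2 → birth, X_2=2
t=2: X=2, d=0 → birth, X_3=3
t=3: X=3, d=5 → hold, X_4=3
t=4: X=3, d=0 → birth, X_5=4
t=5: X=4, d=5 → hold, X_6=4
t=6: X=4, d=1 → birth, X_7=5
t=7: X=5, d=2 → birth, X_8=6
t=8: X=6, d=5 → hold, X_9=6
t=9: X=6, d=0 → birth, X_10=7
t=10: X=7, d=3 → death, X_11=6
t=11: X=6, d=5 → hold, X_12=6


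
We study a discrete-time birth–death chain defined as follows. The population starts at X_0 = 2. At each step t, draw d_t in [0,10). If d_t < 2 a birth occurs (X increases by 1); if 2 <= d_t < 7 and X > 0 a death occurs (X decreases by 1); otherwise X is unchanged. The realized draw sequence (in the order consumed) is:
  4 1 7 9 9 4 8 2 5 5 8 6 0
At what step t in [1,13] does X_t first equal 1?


t=0: X=2, d=4 → death, X_1=1
t=1: X=1, d=1 → birth, X_2=2
t=2: X=2, d=7 → hold, X_3=2
t=3: X=2, d=9 → hold, X_4=2
t=4: X=2, d=9 → hold, X_5=2
t=5: X=2, d=4 → death, X_6=1
t=6: X=1, d=8 → hold, X_7=1
t=7: X=1, d=2 → death, X_8=0
t=8: X=0, d=5 → hold, X_9=0
t=9: X=0, d=5 → hold, X_10=0
t=10: X=0, d=8 → hold, X_11=0
t=11: X=0, d=6 → hold, X_12=0
t=12: X=0, d=0 → birth, X_13=1

1


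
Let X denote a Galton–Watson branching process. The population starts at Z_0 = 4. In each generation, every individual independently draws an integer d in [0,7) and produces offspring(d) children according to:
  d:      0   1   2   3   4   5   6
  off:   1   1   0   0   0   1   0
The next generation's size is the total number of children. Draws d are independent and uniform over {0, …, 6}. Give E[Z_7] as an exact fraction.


Outcome values over d=0..6: [1, 1, 0, 0, 0, 1, 0]
Σy = 3, Σy² = 3, M = 7
μ = 3/7 = 3/7,  σ² = 3/7 − (3/7)² = 12/49
E[Z_0] = 4
E[Z_1] = 3/7·E[Z_0] = 12/7
E[Z_2] = 3/7·E[Z_1] = 36/49
E[Z_3] = 3/7·E[Z_2] = 108/343
E[Z_4] = 3/7·E[Z_3] = 324/2401
E[Z_5] = 3/7·E[Z_4] = 972/16807
E[Z_6] = 3/7·E[Z_5] = 2916/117649
E[Z_7] = 3/7·E[Z_6] = 8748/823543

8748/823543


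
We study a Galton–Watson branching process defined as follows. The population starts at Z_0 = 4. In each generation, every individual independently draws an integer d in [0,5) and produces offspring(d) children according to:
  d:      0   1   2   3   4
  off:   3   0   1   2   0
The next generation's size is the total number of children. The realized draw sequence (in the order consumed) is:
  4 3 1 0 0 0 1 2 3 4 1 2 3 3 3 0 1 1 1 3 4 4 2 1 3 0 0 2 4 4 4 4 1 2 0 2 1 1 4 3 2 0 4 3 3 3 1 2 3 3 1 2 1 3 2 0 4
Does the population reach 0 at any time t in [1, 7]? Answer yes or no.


no

gen 0: Z_0=4, draws=[4, 3, 1, 0], offspring=[0, 2, 0, 3], Z_1=5
gen 1: Z_1=5, draws=[0, 0, 1, 2, 3], offspring=[3, 3, 0, 1, 2], Z_2=9
gen 2: Z_2=9, draws=[4, 1, 2, 3, 3, 3, 0, 1, 1], offspring=[0, 0, 1, 2, 2, 2, 3, 0, 0], Z_3=10
gen 3: Z_3=10, draws=[1, 3, 4, 4, 2, 1, 3, 0, 0, 2], offspring=[0, 2, 0, 0, 1, 0, 2, 3, 3, 1], Z_4=12
gen 4: Z_4=12, draws=[4, 4, 4, 4, 1, 2, 0, 2, 1, 1, 4, 3], offspring=[0, 0, 0, 0, 0, 1, 3, 1, 0, 0, 0, 2], Z_5=7
gen 5: Z_5=7, draws=[2, 0, 4, 3, 3, 3, 1], offspring=[1, 3, 0, 2, 2, 2, 0], Z_6=10
gen 6: Z_6=10, draws=[2, 3, 3, 1, 2, 1, 3, 2, 0, 4], offspring=[1, 2, 2, 0, 1, 0, 2, 1, 3, 0], Z_7=12


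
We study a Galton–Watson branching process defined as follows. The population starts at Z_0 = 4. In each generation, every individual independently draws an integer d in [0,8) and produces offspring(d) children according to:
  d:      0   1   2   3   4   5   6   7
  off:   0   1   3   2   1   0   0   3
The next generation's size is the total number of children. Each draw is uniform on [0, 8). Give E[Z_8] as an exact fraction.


Outcome values over d=0..7: [0, 1, 3, 2, 1, 0, 0, 3]
Σy = 10, Σy² = 24, M = 8
μ = 10/8 = 5/4,  σ² = 24/8 − (5/4)² = 23/16
E[Z_0] = 4
E[Z_1] = 5/4·E[Z_0] = 5
E[Z_2] = 5/4·E[Z_1] = 25/4
E[Z_3] = 5/4·E[Z_2] = 125/16
E[Z_4] = 5/4·E[Z_3] = 625/64
E[Z_5] = 5/4·E[Z_4] = 3125/256
E[Z_6] = 5/4·E[Z_5] = 15625/1024
E[Z_7] = 5/4·E[Z_6] = 78125/4096
E[Z_8] = 5/4·E[Z_7] = 390625/16384

390625/16384


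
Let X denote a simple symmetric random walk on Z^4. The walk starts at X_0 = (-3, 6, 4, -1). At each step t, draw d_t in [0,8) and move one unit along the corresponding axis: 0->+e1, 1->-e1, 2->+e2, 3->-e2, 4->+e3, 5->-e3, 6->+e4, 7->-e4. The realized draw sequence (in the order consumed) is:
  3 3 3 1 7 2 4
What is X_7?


t=0: X=(-3, 6, 4, -1), d=3 → -e2, X_1=(-3, 5, 4, -1)
t=1: X=(-3, 5, 4, -1), d=3 → -e2, X_2=(-3, 4, 4, -1)
t=2: X=(-3, 4, 4, -1), d=3 → -e2, X_3=(-3, 3, 4, -1)
t=3: X=(-3, 3, 4, -1), d=1 → -e1, X_4=(-4, 3, 4, -1)
t=4: X=(-4, 3, 4, -1), d=7 → -e4, X_5=(-4, 3, 4, -2)
t=5: X=(-4, 3, 4, -2), d=2 → +e2, X_6=(-4, 4, 4, -2)
t=6: X=(-4, 4, 4, -2), d=4 → +e3, X_7=(-4, 4, 5, -2)

(-4, 4, 5, -2)


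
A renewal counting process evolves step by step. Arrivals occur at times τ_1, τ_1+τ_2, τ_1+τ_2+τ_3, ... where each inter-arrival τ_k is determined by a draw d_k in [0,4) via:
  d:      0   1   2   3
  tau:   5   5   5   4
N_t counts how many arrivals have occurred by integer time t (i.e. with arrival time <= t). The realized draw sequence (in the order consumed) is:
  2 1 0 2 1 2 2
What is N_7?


1

draw d_1=2: τ_1=5, arrival time A_1=5
draw d_2=1: τ_2=5, arrival time A_2=10
draw d_3=0: τ_3=5, arrival time A_3=15
draw d_4=2: τ_4=5, arrival time A_4=20
draw d_5=1: τ_5=5, arrival time A_5=25
draw d_6=2: τ_6=5, arrival time A_6=30
draw d_7=2: τ_7=5, arrival time A_7=35
N_t over t=0..7: 0:0 1:0 2:0 3:0 4:0 5:1 6:1 7:1


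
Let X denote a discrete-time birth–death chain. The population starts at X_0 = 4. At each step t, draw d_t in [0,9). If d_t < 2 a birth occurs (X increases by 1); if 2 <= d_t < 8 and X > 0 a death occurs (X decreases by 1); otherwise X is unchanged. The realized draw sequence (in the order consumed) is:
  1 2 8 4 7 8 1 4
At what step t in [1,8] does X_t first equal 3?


4

t=0: X=4, d=1 → birth, X_1=5
t=1: X=5, d=2 → death, X_2=4
t=2: X=4, d=8 → hold, X_3=4
t=3: X=4, d=4 → death, X_4=3
t=4: X=3, d=7 → death, X_5=2
t=5: X=2, d=8 → hold, X_6=2
t=6: X=2, d=1 → birth, X_7=3
t=7: X=3, d=4 → death, X_8=2


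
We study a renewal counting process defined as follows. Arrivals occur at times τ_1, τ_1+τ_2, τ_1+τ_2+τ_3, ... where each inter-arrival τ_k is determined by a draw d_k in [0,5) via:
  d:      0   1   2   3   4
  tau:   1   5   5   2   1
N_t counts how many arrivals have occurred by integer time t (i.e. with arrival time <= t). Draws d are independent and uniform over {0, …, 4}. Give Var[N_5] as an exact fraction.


Inter-arrival values over d=0..4: [1, 5, 5, 2, 1]
Each d has probability 1/5, so the pmf of τ is: f(1) = 2/5, f(2) = 1/5, f(5) = 2/5
Let p_n(j) = P(N_n = j), with p_0 = [1]. Condition on τ_1: p_n(0) = P(τ > n), and for j >= 1, p_n(j) = Σ_{k<=n} f(k)·p_{n−k}(j−1)
p_1 = [3/5, 2/5]  (j = 0..1)
p_2 = [2/5, 11/25, 4/25]  (j = 0..2)
p_3 = [2/5, 7/25, 32/125, 8/125]  (j = 0..3)
p_4 = [2/5, 6/25, 1/5, 84/625, 16/625]  (j = 0..4)
p_5 = [0, 16/25, 19/125, 82/625, 208/3125, 32/3125]  (j = 0..5)
E[N_5] = Σ j·p_5(j) = 5172/3125;  E[N_5²] = Σ j²·p_5(j) = 11718/3125
Var[N_5] = 11718/3125 − (5172/3125)² = 9869166/9765625

9869166/9765625


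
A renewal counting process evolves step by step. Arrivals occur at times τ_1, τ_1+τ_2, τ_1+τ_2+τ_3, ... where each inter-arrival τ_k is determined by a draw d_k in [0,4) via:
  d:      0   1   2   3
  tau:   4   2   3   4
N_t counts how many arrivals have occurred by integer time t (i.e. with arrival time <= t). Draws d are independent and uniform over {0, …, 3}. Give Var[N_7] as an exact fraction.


71/256

Inter-arrival values over d=0..3: [4, 2, 3, 4]
Each d has probability 1/4, so the pmf of τ is: f(2) = 1/4, f(3) = 1/4, f(4) = 1/2
Let p_n(j) = P(N_n = j), with p_0 = [1]. Condition on τ_1: p_n(0) = P(τ > n), and for j >= 1, p_n(j) = Σ_{k<=n} f(k)·p_{n−k}(j−1)
p_1 = [1]  (j = 0)
p_2 = [3/4, 1/4]  (j = 0..1)
p_3 = [1/2, 1/2]  (j = 0..1)
p_4 = [0, 15/16, 1/16]  (j = 0..2)
p_5 = [0, 13/16, 3/16]  (j = 0..2)
p_6 = [0, 1/2, 31/64, 1/64]  (j = 0..3)
p_7 = [0, 1/4, 11/16, 1/16]  (j = 0..3)
E[N_7] = Σ j·p_7(j) = 29/16;  E[N_7²] = Σ j²·p_7(j) = 57/16
Var[N_7] = 57/16 − (29/16)² = 71/256


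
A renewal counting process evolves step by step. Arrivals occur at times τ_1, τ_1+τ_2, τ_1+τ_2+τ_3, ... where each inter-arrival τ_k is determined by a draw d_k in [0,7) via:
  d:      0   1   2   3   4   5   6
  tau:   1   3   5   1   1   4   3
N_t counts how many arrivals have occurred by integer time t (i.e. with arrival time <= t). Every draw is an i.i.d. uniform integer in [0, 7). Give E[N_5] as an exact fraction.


30847/16807

Inter-arrival values over d=0..6: [1, 3, 5, 1, 1, 4, 3]
Each d has probability 1/7, so the pmf of τ is: f(1) = 3/7, f(3) = 2/7, f(4) = 1/7, f(5) = 1/7
Renewal equation for m(n) = E[N_n]: condition on τ_1 = k (if k <= n, one arrival plus a fresh copy on the remaining n−k steps): m(n) = F(n) + Σ_{k<=n} f(k)·m(n−k), where F(n) = P(τ <= n) and m(0) = 0
m(1) = F(1) = 3/7
m(2) = F(2) + f(1)·m(1) = 3/7 + 3/7·3/7 = 30/49
m(3) = F(3) + f(1)·m(2) = 5/7 + 3/7·30/49 = 335/343
m(4) = F(4) + f(1)·m(3) + f(3)·m(1) = 6/7 + 3/7·335/343 + 2/7·3/7 = 3357/2401
m(5) = F(5) + f(1)·m(4) + f(3)·m(2) + f(4)·m(1) = 1 + 3/7·3357/2401 + 2/7·30/49 + 1/7·3/7 = 30847/16807
E[N_5] = m(5) = 30847/16807


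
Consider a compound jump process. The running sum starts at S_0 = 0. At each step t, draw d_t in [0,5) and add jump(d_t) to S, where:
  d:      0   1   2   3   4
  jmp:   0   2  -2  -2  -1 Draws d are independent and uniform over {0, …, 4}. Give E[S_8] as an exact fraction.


Outcome values over d=0..4: [0, 2, -2, -2, -1]
Σy = -3, Σy² = 13, M = 5
μ = -3/5 = -3/5,  σ² = 13/5 − (-3/5)² = 56/25
E[S_8] = 0 + 8·(-3/5) = -24/5

-24/5


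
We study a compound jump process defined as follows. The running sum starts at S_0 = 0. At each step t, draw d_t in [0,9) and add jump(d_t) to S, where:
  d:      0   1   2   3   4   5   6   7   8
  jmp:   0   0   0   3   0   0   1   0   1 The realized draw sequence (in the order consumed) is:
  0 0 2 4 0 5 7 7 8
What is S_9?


1

t=0: S=0, d=0, jump=0, S_1=0
t=1: S=0, d=0, jump=0, S_2=0
t=2: S=0, d=2, jump=0, S_3=0
t=3: S=0, d=4, jump=0, S_4=0
t=4: S=0, d=0, jump=0, S_5=0
t=5: S=0, d=5, jump=0, S_6=0
t=6: S=0, d=7, jump=0, S_7=0
t=7: S=0, d=7, jump=0, S_8=0
t=8: S=0, d=8, jump=1, S_9=1


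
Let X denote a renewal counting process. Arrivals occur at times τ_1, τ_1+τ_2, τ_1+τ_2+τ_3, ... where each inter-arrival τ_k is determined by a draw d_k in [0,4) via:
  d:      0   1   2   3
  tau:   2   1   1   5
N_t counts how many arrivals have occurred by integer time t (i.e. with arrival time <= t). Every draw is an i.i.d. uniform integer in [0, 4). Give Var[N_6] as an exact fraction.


6959/4096

Inter-arrival values over d=0..3: [2, 1, 1, 5]
Each d has probability 1/4, so the pmf of τ is: f(1) = 1/2, f(2) = 1/4, f(5) = 1/4
Let p_n(j) = P(N_n = j), with p_0 = [1]. Condition on τ_1: p_n(0) = P(τ > n), and for j >= 1, p_n(j) = Σ_{k<=n} f(k)·p_{n−k}(j−1)
p_1 = [1/2, 1/2]  (j = 0..1)
p_2 = [1/4, 1/2, 1/4]  (j = 0..2)
p_3 = [1/4, 1/4, 3/8, 1/8]  (j = 0..3)
p_4 = [1/4, 3/16, 1/4, 1/4, 1/16]  (j = 0..4)
p_5 = [0, 7/16, 5/32, 7/32, 5/32, 1/32]  (j = 0..5)
p_6 = [0, 3/16, 25/64, 9/64, 11/64, 3/32, 1/64]  (j = 0..6)
E[N_6] = Σ j·p_6(j) = 169/64;  E[N_6²] = Σ j²·p_6(j) = 555/64
Var[N_6] = 555/64 − (169/64)² = 6959/4096


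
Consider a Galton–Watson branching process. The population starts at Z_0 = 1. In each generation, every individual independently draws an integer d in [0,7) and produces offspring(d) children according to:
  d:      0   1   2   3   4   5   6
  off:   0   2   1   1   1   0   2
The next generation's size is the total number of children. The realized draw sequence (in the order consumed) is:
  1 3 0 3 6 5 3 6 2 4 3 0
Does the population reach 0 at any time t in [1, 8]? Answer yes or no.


no

gen 0: Z_0=1, draws=[1], offspring=[2], Z_1=2
gen 1: Z_1=2, draws=[3, 0], offspring=[1, 0], Z_2=1
gen 2: Z_2=1, draws=[3], offspring=[1], Z_3=1
gen 3: Z_3=1, draws=[6], offspring=[2], Z_4=2
gen 4: Z_4=2, draws=[5, 3], offspring=[0, 1], Z_5=1
gen 5: Z_5=1, draws=[6], offspring=[2], Z_6=2
gen 6: Z_6=2, draws=[2, 4], offspring=[1, 1], Z_7=2
gen 7: Z_7=2, draws=[3, 0], offspring=[1, 0], Z_8=1


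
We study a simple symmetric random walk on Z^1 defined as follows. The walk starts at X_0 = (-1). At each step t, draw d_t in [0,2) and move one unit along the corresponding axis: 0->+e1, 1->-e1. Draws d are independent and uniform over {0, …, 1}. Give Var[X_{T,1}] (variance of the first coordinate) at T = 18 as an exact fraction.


18

Outcome values over d=0..1: [1, -1]
Σy = 0, Σy² = 2, M = 2
μ = 0/2 = 0,  σ² = 2/2 − (0)² = 1
Independent increments: Var[X_18] = 18·σ² = 18·(1) = 18


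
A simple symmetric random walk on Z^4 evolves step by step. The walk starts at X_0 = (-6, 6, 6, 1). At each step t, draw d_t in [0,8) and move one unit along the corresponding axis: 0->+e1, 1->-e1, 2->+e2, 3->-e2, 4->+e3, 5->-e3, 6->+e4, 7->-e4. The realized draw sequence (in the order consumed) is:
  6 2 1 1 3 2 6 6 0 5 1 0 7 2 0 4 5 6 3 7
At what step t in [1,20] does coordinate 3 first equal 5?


10

t=0: X=(-6, 6, 6, 1), d=6 → +e4, X_1=(-6, 6, 6, 2)
t=1: X=(-6, 6, 6, 2), d=2 → +e2, X_2=(-6, 7, 6, 2)
t=2: X=(-6, 7, 6, 2), d=1 → -e1, X_3=(-7, 7, 6, 2)
t=3: X=(-7, 7, 6, 2), d=1 → -e1, X_4=(-8, 7, 6, 2)
t=4: X=(-8, 7, 6, 2), d=3 → -e2, X_5=(-8, 6, 6, 2)
t=5: X=(-8, 6, 6, 2), d=2 → +e2, X_6=(-8, 7, 6, 2)
t=6: X=(-8, 7, 6, 2), d=6 → +e4, X_7=(-8, 7, 6, 3)
t=7: X=(-8, 7, 6, 3), d=6 → +e4, X_8=(-8, 7, 6, 4)
t=8: X=(-8, 7, 6, 4), d=0 → +e1, X_9=(-7, 7, 6, 4)
t=9: X=(-7, 7, 6, 4), d=5 → -e3, X_10=(-7, 7, 5, 4)
t=10: X=(-7, 7, 5, 4), d=1 → -e1, X_11=(-8, 7, 5, 4)
t=11: X=(-8, 7, 5, 4), d=0 → +e1, X_12=(-7, 7, 5, 4)
t=12: X=(-7, 7, 5, 4), d=7 → -e4, X_13=(-7, 7, 5, 3)
t=13: X=(-7, 7, 5, 3), d=2 → +e2, X_14=(-7, 8, 5, 3)
t=14: X=(-7, 8, 5, 3), d=0 → +e1, X_15=(-6, 8, 5, 3)
t=15: X=(-6, 8, 5, 3), d=4 → +e3, X_16=(-6, 8, 6, 3)
t=16: X=(-6, 8, 6, 3), d=5 → -e3, X_17=(-6, 8, 5, 3)
t=17: X=(-6, 8, 5, 3), d=6 → +e4, X_18=(-6, 8, 5, 4)
t=18: X=(-6, 8, 5, 4), d=3 → -e2, X_19=(-6, 7, 5, 4)
t=19: X=(-6, 7, 5, 4), d=7 → -e4, X_20=(-6, 7, 5, 3)


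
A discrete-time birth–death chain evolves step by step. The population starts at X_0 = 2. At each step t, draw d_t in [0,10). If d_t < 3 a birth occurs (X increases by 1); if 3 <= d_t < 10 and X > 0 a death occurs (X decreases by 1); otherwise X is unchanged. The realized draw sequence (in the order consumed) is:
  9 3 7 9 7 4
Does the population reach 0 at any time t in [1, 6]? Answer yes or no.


yes

t=0: X=2, d=9 → death, X_1=1
t=1: X=1, d=3 → death, X_2=0
t=2: X=0, d=7 → hold, X_3=0
t=3: X=0, d=9 → hold, X_4=0
t=4: X=0, d=7 → hold, X_5=0
t=5: X=0, d=4 → hold, X_6=0


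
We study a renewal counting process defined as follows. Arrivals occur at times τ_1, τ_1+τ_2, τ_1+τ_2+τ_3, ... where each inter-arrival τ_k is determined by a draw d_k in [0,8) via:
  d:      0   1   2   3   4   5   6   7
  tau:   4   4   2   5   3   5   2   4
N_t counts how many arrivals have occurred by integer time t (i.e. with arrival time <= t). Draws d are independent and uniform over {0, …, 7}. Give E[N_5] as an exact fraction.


9/8

Inter-arrival values over d=0..7: [4, 4, 2, 5, 3, 5, 2, 4]
Each d has probability 1/8, so the pmf of τ is: f(2) = 1/4, f(3) = 1/8, f(4) = 3/8, f(5) = 1/4
Renewal equation for m(n) = E[N_n]: condition on τ_1 = k (if k <= n, one arrival plus a fresh copy on the remaining n−k steps): m(n) = F(n) + Σ_{k<=n} f(k)·m(n−k), where F(n) = P(τ <= n) and m(0) = 0
m(1) = F(1) = 0
m(2) = F(2) = 1/4
m(3) = F(3) = 3/8
m(4) = F(4) + f(2)·m(2) = 3/4 + 1/4·1/4 = 13/16
m(5) = F(5) + f(2)·m(3) + f(3)·m(2) = 1 + 1/4·3/8 + 1/8·1/4 = 9/8
E[N_5] = m(5) = 9/8


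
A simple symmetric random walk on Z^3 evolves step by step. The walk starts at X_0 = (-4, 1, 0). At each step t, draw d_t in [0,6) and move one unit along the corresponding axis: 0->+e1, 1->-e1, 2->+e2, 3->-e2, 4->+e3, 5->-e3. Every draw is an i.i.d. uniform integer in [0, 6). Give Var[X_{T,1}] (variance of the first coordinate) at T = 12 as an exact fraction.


4

Outcome values over d=0..5: [1, -1, 0, 0, 0, 0]
Σy = 0, Σy² = 2, M = 6
μ = 0/6 = 0,  σ² = 2/6 − (0)² = 1/3
Independent increments: Var[X_12] = 12·σ² = 12·(1/3) = 4


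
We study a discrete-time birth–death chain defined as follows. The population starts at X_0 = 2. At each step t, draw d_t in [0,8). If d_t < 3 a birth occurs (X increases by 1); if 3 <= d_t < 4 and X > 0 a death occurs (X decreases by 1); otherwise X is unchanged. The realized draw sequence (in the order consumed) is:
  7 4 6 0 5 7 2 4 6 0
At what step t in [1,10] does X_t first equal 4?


7

t=0: X=2, d=7 → hold, X_1=2
t=1: X=2, d=4 → hold, X_2=2
t=2: X=2, d=6 → hold, X_3=2
t=3: X=2, d=0 → birth, X_4=3
t=4: X=3, d=5 → hold, X_5=3
t=5: X=3, d=7 → hold, X_6=3
t=6: X=3, d=2 → birth, X_7=4
t=7: X=4, d=4 → hold, X_8=4
t=8: X=4, d=6 → hold, X_9=4
t=9: X=4, d=0 → birth, X_10=5


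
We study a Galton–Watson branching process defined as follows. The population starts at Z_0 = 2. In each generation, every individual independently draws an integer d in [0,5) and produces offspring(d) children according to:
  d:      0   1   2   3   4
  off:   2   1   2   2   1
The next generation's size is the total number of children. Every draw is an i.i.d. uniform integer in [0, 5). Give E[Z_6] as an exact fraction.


524288/15625

Outcome values over d=0..4: [2, 1, 2, 2, 1]
Σy = 8, Σy² = 14, M = 5
μ = 8/5 = 8/5,  σ² = 14/5 − (8/5)² = 6/25
E[Z_0] = 2
E[Z_1] = 8/5·E[Z_0] = 16/5
E[Z_2] = 8/5·E[Z_1] = 128/25
E[Z_3] = 8/5·E[Z_2] = 1024/125
E[Z_4] = 8/5·E[Z_3] = 8192/625
E[Z_5] = 8/5·E[Z_4] = 65536/3125
E[Z_6] = 8/5·E[Z_5] = 524288/15625


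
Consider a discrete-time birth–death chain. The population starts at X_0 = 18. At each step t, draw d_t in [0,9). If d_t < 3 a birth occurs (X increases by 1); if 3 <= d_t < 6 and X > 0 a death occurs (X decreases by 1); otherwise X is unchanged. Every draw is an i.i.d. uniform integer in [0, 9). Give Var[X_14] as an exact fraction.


X can drop by at most 1 per step and X_0 = 18 > T = 14, so X_t >= 18 − t >= 4 > 0 for every t <= 14: the floor at 0 (the 'and X > 0' condition) never binds. Hence X_14 = X_0 + Σ_{t<14} Y_t with i.i.d. increments Y_t = y(d_t) ∈ {+1, −1, 0}.
Outcome values over d=0..8: [1, 1, 1, -1, -1, -1, 0, 0, 0]
Σy = 0, Σy² = 6, M = 9
μ = 0/9 = 0,  σ² = 6/9 − (0)² = 2/3
Independent increments: Var[X_14] = 14·σ² = 14·(2/3) = 28/3

28/3
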